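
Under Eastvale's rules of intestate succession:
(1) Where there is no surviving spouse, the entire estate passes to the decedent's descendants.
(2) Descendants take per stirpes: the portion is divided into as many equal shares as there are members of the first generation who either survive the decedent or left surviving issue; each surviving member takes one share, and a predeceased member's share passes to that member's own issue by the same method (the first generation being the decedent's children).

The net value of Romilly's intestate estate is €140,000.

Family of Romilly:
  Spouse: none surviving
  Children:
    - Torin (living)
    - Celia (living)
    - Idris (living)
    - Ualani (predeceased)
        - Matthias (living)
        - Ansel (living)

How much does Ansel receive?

The entire €140,000 passes to the descendants.
That amount (€140,000) is divided into 4 shares of €35,000: Torin, Celia, and Idris each take €35,000; Ualani's €35,000 share passes to Ualani's issue.
Ualani's share (€35,000) is divided into 2 shares of €17,500: Matthias and Ansel each take €17,500.

Ansel receives €17,500.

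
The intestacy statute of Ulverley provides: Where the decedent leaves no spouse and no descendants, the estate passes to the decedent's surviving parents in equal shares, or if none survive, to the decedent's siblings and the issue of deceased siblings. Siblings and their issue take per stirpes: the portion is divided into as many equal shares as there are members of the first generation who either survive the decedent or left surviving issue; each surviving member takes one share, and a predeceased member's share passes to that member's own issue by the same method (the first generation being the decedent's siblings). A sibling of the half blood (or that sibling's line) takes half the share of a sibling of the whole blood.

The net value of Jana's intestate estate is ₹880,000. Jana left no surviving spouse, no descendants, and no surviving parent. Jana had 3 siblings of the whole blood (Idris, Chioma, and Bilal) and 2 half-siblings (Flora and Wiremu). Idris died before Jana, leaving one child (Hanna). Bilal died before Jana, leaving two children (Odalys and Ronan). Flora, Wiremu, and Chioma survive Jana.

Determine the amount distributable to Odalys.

The entire ₹880,000 passes to the siblings and their issue.
Counting each half-blood sibling's line as half a unit, there are 4 units in ₹880,000, so one unit is ₹220,000. Whole-blood lines (Idris, Chioma, and Bilal) take ₹220,000 each; half-blood lines (Flora and Wiremu) take ₹110,000 each.
Idris's share (₹220,000) passes entirely to Hanna.
Bilal's share (₹220,000) is divided into 2 shares of ₹110,000: Odalys and Ronan each take ₹110,000.

Odalys receives ₹110,000.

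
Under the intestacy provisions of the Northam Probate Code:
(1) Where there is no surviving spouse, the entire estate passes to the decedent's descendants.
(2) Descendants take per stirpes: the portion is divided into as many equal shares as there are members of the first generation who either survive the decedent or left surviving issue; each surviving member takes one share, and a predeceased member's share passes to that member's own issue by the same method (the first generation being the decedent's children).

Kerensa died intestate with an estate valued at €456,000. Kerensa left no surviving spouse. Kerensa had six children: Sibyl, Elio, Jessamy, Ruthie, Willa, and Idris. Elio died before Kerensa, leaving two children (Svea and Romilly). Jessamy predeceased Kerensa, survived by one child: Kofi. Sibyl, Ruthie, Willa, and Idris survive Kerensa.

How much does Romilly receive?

Romilly receives €38,000.

The entire €456,000 passes to the descendants.
That amount (€456,000) is divided into 6 shares of €76,000: Sibyl, Ruthie, Willa, and Idris each take €76,000; Elio's €76,000 share passes to Elio's issue; Jessamy's €76,000 share passes to Jessamy's issue.
Elio's share (€76,000) is divided into 2 shares of €38,000: Svea and Romilly each take €38,000.
Jessamy's share (€76,000) passes entirely to Kofi.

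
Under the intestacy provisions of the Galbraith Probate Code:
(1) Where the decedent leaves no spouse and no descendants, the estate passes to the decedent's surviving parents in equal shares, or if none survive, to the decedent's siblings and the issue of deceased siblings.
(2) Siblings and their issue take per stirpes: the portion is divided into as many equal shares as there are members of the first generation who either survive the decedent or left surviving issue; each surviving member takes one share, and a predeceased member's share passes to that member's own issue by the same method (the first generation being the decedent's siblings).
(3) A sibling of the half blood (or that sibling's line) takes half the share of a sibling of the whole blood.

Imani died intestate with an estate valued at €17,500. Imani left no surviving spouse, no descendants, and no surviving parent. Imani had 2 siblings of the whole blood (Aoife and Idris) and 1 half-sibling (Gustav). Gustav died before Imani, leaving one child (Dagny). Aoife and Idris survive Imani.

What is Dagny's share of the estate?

The entire €17,500 passes to the siblings and their issue.
Counting each half-blood sibling's line as half a unit, there are 5/2 units in €17,500, so one unit is €7,000. Whole-blood lines (Aoife and Idris) take €7,000 each; half-blood lines (Gustav) take €3,500 each.
Gustav's share (€3,500) passes entirely to Dagny.

Dagny receives €3,500.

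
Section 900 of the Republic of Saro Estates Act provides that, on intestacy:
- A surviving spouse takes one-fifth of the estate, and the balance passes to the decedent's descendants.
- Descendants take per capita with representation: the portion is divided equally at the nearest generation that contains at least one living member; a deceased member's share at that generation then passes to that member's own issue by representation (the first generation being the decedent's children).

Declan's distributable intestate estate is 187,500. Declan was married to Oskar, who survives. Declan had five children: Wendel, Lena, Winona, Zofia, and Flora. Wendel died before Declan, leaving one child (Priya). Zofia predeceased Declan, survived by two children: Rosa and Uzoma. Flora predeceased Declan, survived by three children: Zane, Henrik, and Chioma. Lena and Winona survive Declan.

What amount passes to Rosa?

Oskar takes one-fifth of 187,500 = 37,500. The remaining 150,000 passes to the descendants.
The descendants' portion (150,000) is divided into 5 shares of 30,000: Lena and Winona each take 30,000; Wendel's 30,000 share passes to Wendel's issue; Zofia's 30,000 share passes to Zofia's issue; Flora's 30,000 share passes to Flora's issue.
Wendel's share (30,000) passes entirely to Priya.
Zofia's share (30,000) is divided into 2 shares of 15,000: Rosa and Uzoma each take 15,000.
Flora's share (30,000) is divided into 3 shares of 10,000: Zane, Henrik, and Chioma each take 10,000.

Rosa receives 15,000.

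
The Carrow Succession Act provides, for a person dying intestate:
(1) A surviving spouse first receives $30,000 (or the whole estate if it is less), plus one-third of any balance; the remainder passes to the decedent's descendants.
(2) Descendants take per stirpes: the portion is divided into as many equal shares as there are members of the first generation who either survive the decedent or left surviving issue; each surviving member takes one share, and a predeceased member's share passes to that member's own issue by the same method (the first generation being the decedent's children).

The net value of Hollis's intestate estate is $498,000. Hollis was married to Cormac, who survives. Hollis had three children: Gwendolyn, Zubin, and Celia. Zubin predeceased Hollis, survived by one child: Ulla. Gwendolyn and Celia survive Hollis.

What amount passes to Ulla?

Cormac first takes $30,000, leaving a balance of $468,000. Cormac then takes one-third of the balance ($156,000), for a total of $186,000. The remaining $312,000 passes to the descendants.
The descendants' portion ($312,000) is divided into 3 shares of $104,000: Gwendolyn and Celia each take $104,000; Zubin's $104,000 share passes to Zubin's issue.
Zubin's share ($104,000) passes entirely to Ulla.

Ulla receives $104,000.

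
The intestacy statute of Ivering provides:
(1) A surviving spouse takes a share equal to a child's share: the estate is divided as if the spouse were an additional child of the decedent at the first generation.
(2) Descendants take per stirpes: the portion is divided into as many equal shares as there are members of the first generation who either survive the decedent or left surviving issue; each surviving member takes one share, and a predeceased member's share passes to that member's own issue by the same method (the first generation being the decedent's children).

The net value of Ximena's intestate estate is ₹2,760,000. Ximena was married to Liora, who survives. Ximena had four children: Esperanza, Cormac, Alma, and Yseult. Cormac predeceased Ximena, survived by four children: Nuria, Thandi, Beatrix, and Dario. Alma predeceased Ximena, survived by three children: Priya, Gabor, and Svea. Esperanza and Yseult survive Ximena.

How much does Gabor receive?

The spouse counts as an additional share at the children's level, so there are 5 primary shares of ₹552,000. Liora takes one such share (₹552,000).
The children's combined portion (₹2,208,000) is divided into 4 shares of ₹552,000: Esperanza and Yseult each take ₹552,000; Cormac's ₹552,000 share passes to Cormac's issue; Alma's ₹552,000 share passes to Alma's issue.
Cormac's share (₹552,000) is divided into 4 shares of ₹138,000: Nuria, Thandi, Beatrix, and Dario each take ₹138,000.
Alma's share (₹552,000) is divided into 3 shares of ₹184,000: Priya, Gabor, and Svea each take ₹184,000.

Gabor receives ₹184,000.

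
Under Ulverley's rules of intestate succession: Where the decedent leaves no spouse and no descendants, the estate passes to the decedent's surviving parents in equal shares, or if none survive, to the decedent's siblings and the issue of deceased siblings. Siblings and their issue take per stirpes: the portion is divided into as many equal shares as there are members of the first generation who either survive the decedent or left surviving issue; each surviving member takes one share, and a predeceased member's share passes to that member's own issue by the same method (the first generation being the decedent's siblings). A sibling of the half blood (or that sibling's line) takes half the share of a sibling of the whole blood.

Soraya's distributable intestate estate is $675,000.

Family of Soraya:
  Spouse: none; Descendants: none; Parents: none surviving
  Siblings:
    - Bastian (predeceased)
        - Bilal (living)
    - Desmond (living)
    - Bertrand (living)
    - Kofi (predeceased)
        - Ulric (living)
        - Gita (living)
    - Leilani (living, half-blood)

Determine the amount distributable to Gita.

Gita receives $75,000.

The entire $675,000 passes to the siblings and their issue.
Counting each half-blood sibling's line as half a unit, there are 9/2 units in $675,000, so one unit is $150,000. Whole-blood lines (Bastian, Desmond, Bertrand, and Kofi) take $150,000 each; half-blood lines (Leilani) take $75,000 each.
Bastian's share ($150,000) passes entirely to Bilal.
Kofi's share ($150,000) is divided into 2 shares of $75,000: Ulric and Gita each take $75,000.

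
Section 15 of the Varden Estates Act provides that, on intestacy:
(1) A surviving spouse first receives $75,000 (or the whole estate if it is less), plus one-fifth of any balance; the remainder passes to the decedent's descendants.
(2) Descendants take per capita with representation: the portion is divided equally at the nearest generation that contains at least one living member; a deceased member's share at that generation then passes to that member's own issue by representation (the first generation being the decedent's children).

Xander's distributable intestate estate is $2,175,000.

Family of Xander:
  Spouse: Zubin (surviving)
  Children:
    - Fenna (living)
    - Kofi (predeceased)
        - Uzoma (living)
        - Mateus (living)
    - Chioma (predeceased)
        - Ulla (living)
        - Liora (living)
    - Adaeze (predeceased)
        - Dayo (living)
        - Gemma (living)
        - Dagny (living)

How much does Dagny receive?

Dagny receives $140,000.

Zubin first takes $75,000, leaving a balance of $2,100,000. Zubin then takes one-fifth of the balance ($420,000), for a total of $495,000. The remaining $1,680,000 passes to the descendants.
The descendants' portion ($1,680,000) is divided into 4 shares of $420,000: Fenna takes $420,000; Kofi's $420,000 share passes to Kofi's issue; Chioma's $420,000 share passes to Chioma's issue; Adaeze's $420,000 share passes to Adaeze's issue.
Kofi's share ($420,000) is divided into 2 shares of $210,000: Uzoma and Mateus each take $210,000.
Chioma's share ($420,000) is divided into 2 shares of $210,000: Ulla and Liora each take $210,000.
Adaeze's share ($420,000) is divided into 3 shares of $140,000: Dayo, Gemma, and Dagny each take $140,000.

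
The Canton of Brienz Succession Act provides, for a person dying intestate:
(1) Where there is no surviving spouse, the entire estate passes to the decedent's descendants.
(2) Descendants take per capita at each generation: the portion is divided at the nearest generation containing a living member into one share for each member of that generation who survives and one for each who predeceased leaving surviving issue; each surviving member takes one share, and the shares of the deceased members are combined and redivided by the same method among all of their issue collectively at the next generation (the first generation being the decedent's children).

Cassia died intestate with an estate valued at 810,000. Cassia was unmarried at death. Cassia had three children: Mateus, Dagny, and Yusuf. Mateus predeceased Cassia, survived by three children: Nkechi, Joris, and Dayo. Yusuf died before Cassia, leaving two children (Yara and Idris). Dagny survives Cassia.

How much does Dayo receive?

The entire 810,000 passes to the descendants.
That amount (810,000) is divided at the children's generation into 3 shares of 270,000. Dagny takes 270,000. The 2 shares of the deceased (Mateus and Yusuf) are combined into a pool of 540,000.
That pool (540,000) is divided at the grandchildren's generation equally among Nkechi, Joris, Dayo, Yara, and Idris: 108,000 each.

Dayo receives 108,000.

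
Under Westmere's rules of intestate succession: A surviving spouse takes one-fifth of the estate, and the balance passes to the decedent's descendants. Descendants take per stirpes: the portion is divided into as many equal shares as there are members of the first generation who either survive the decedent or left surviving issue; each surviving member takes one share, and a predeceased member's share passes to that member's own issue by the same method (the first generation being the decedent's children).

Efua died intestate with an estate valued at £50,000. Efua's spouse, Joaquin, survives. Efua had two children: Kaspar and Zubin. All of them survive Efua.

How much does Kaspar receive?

Joaquin takes one-fifth of £50,000 = £10,000. The remaining £40,000 passes to the descendants.
The descendants' portion (£40,000) is divided into 2 shares of £20,000: Kaspar and Zubin each take £20,000.

Kaspar receives £20,000.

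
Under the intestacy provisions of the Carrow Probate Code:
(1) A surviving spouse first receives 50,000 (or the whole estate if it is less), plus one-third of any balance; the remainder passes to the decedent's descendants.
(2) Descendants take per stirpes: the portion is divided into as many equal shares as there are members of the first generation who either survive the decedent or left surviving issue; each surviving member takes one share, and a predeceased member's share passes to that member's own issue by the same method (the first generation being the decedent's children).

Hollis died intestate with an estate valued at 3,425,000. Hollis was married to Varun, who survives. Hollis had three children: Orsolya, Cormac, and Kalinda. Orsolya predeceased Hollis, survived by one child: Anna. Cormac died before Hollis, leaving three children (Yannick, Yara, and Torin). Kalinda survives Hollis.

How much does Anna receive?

Anna receives 750,000.

Varun first takes 50,000, leaving a balance of 3,375,000. Varun then takes one-third of the balance (1,125,000), for a total of 1,175,000. The remaining 2,250,000 passes to the descendants.
The descendants' portion (2,250,000) is divided into 3 shares of 750,000: Kalinda takes 750,000; Orsolya's 750,000 share passes to Orsolya's issue; Cormac's 750,000 share passes to Cormac's issue.
Orsolya's share (750,000) passes entirely to Anna.
Cormac's share (750,000) is divided into 3 shares of 250,000: Yannick, Yara, and Torin each take 250,000.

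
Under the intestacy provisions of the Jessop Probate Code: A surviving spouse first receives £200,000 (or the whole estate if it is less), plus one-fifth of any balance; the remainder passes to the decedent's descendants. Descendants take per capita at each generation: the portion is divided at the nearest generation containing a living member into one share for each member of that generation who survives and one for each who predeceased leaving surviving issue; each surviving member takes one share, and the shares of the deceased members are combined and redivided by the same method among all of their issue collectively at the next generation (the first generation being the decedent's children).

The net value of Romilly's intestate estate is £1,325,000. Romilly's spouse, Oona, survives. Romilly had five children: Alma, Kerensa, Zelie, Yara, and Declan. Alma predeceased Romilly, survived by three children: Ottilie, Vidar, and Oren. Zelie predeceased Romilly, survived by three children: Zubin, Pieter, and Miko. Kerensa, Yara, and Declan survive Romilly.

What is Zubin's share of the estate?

Oona first takes £200,000, leaving a balance of £1,125,000. Oona then takes one-fifth of the balance (£225,000), for a total of £425,000. The remaining £900,000 passes to the descendants.
The descendants' portion (£900,000) is divided at the children's generation into 5 shares of £180,000. Kerensa, Yara, and Declan each take £180,000. The 2 shares of the deceased (Alma and Zelie) are combined into a pool of £360,000.
That pool (£360,000) is divided at the grandchildren's generation equally among Ottilie, Vidar, Oren, Zubin, Pieter, and Miko: £60,000 each.

Zubin receives £60,000.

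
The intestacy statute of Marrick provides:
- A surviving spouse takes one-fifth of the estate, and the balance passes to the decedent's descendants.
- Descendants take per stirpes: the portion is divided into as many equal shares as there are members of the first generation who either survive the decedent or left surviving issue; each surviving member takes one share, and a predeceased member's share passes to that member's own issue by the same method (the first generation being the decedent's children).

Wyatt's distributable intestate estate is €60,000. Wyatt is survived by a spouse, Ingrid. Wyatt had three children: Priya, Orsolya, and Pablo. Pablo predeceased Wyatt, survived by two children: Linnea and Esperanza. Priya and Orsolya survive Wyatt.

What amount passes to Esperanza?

Esperanza receives €8,000.

Ingrid takes one-fifth of €60,000 = €12,000. The remaining €48,000 passes to the descendants.
The descendants' portion (€48,000) is divided into 3 shares of €16,000: Priya and Orsolya each take €16,000; Pablo's €16,000 share passes to Pablo's issue.
Pablo's share (€16,000) is divided into 2 shares of €8,000: Linnea and Esperanza each take €8,000.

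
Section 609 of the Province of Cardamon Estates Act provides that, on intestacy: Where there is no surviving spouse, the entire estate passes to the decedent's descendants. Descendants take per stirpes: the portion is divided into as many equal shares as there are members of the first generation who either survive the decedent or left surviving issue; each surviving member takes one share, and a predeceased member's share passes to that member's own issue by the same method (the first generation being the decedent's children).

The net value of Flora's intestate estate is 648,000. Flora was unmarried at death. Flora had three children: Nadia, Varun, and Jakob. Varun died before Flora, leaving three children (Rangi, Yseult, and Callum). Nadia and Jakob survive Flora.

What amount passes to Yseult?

The entire 648,000 passes to the descendants.
That amount (648,000) is divided into 3 shares of 216,000: Nadia and Jakob each take 216,000; Varun's 216,000 share passes to Varun's issue.
Varun's share (216,000) is divided into 3 shares of 72,000: Rangi, Yseult, and Callum each take 72,000.

Yseult receives 72,000.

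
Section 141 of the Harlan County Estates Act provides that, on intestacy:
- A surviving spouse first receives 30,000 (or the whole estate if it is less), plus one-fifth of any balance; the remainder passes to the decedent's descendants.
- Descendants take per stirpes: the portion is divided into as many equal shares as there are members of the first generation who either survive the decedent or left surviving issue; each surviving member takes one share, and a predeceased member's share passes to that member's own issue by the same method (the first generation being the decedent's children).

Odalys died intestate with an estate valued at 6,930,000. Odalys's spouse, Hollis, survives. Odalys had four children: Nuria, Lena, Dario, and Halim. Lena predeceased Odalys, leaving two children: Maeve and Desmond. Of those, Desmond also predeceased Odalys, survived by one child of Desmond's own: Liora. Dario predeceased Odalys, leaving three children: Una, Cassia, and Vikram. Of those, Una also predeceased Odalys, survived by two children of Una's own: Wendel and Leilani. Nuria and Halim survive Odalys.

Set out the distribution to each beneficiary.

Hollis: 1,410,000; Nuria: 1,380,000; Maeve: 690,000; Liora: 690,000; Wendel: 230,000; Leilani: 230,000; Cassia: 460,000; Vikram: 460,000; Halim: 1,380,000

Hollis first takes 30,000, leaving a balance of 6,900,000. Hollis then takes one-fifth of the balance (1,380,000), for a total of 1,410,000. The remaining 5,520,000 passes to the descendants.
The descendants' portion (5,520,000) is divided into 4 shares of 1,380,000: Nuria and Halim each take 1,380,000; Lena's 1,380,000 share passes to Lena's issue; Dario's 1,380,000 share passes to Dario's issue.
Lena's share (1,380,000) is divided into 2 shares of 690,000: Maeve takes 690,000; Desmond's 690,000 share passes to Desmond's issue.
Desmond's share (690,000) passes entirely to Liora.
Dario's share (1,380,000) is divided into 3 shares of 460,000: Cassia and Vikram each take 460,000; Una's 460,000 share passes to Una's issue.
Una's share (460,000) is divided into 2 shares of 230,000: Wendel and Leilani each take 230,000.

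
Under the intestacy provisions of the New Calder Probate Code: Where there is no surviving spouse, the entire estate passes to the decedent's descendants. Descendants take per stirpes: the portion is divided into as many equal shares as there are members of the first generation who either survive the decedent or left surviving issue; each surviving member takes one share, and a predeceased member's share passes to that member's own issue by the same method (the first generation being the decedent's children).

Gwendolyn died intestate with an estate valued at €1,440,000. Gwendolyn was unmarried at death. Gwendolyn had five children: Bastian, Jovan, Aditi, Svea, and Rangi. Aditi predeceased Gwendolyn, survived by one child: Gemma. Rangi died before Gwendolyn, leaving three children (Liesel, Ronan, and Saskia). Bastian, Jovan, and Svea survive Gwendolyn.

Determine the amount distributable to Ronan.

The entire €1,440,000 passes to the descendants.
That amount (€1,440,000) is divided into 5 shares of €288,000: Bastian, Jovan, and Svea each take €288,000; Aditi's €288,000 share passes to Aditi's issue; Rangi's €288,000 share passes to Rangi's issue.
Aditi's share (€288,000) passes entirely to Gemma.
Rangi's share (€288,000) is divided into 3 shares of €96,000: Liesel, Ronan, and Saskia each take €96,000.

Ronan receives €96,000.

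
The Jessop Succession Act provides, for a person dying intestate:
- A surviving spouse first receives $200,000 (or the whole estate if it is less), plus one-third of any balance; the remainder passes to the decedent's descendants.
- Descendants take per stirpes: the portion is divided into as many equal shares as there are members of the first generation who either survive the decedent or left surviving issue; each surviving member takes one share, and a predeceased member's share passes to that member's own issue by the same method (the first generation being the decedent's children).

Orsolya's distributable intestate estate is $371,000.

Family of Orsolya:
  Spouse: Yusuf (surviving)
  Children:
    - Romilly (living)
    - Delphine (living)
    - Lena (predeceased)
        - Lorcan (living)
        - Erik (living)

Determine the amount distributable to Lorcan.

Lorcan receives $19,000.

Yusuf first takes $200,000, leaving a balance of $171,000. Yusuf then takes one-third of the balance ($57,000), for a total of $257,000. The remaining $114,000 passes to the descendants.
The descendants' portion ($114,000) is divided into 3 shares of $38,000: Romilly and Delphine each take $38,000; Lena's $38,000 share passes to Lena's issue.
Lena's share ($38,000) is divided into 2 shares of $19,000: Lorcan and Erik each take $19,000.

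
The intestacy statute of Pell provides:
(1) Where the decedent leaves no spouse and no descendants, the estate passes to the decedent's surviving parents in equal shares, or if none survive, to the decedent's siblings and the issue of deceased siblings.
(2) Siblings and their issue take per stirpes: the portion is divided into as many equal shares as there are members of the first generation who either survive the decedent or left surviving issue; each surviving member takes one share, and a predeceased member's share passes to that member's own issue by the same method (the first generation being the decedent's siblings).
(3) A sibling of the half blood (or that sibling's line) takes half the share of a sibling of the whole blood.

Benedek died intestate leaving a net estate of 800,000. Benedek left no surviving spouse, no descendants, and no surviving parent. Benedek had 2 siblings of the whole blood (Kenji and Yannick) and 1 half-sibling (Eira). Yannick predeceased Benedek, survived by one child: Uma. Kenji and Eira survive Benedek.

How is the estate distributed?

The entire 800,000 passes to the siblings and their issue.
Counting each half-blood sibling's line as half a unit, there are 5/2 units in 800,000, so one unit is 320,000. Whole-blood lines (Kenji and Yannick) take 320,000 each; half-blood lines (Eira) take 160,000 each.
Yannick's share (320,000) passes entirely to Uma.

Kenji: 320,000; Eira: 160,000; Uma: 320,000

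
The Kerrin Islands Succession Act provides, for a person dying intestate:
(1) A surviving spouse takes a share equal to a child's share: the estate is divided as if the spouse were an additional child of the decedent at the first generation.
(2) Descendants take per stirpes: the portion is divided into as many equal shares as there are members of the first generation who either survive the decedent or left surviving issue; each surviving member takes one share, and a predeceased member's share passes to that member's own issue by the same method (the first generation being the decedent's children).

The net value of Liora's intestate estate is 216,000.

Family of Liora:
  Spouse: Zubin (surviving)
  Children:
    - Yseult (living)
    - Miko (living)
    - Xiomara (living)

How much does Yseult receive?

Yseult receives 54,000.

The spouse counts as an additional share at the children's level, so there are 4 primary shares of 54,000. Zubin takes one such share (54,000).
The children's combined portion (162,000) is divided into 3 shares of 54,000: Yseult, Miko, and Xiomara each take 54,000.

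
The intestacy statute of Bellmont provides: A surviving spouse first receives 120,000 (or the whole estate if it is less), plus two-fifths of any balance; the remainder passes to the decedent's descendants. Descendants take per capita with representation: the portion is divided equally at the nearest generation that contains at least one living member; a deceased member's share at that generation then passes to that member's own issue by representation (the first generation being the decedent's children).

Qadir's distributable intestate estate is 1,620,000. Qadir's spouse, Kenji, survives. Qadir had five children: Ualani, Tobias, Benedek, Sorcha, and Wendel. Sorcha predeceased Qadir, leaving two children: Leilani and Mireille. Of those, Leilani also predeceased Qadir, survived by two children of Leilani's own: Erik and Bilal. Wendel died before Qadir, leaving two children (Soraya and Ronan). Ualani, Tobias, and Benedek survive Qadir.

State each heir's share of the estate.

Kenji first takes 120,000, leaving a balance of 1,500,000. Kenji then takes two-fifths of the balance (600,000), for a total of 720,000. The remaining 900,000 passes to the descendants.
The descendants' portion (900,000) is divided into 5 shares of 180,000: Ualani, Tobias, and Benedek each take 180,000; Sorcha's 180,000 share passes to Sorcha's issue; Wendel's 180,000 share passes to Wendel's issue.
Sorcha's share (180,000) is divided into 2 shares of 90,000: Mireille takes 90,000; Leilani's 90,000 share passes to Leilani's issue.
Leilani's share (90,000) is divided into 2 shares of 45,000: Erik and Bilal each take 45,000.
Wendel's share (180,000) is divided into 2 shares of 90,000: Soraya and Ronan each take 90,000.

Kenji: 720,000; Ualani: 180,000; Tobias: 180,000; Benedek: 180,000; Erik: 45,000; Bilal: 45,000; Mireille: 90,000; Soraya: 90,000; Ronan: 90,000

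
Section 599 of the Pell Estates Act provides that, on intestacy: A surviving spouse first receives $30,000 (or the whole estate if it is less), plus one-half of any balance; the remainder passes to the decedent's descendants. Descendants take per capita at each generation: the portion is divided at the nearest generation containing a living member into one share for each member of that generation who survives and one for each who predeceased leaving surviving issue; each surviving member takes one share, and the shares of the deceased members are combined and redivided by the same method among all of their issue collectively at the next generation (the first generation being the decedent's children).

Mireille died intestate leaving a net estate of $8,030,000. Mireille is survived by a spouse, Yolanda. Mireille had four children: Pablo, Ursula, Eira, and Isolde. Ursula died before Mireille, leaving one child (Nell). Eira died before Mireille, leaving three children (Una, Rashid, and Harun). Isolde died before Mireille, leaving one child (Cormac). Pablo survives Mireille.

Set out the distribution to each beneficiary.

Yolanda first takes $30,000, leaving a balance of $8,000,000. Yolanda then takes one-half of the balance ($4,000,000), for a total of $4,030,000. The remaining $4,000,000 passes to the descendants.
The descendants' portion ($4,000,000) is divided at the children's generation into 4 shares of $1,000,000. Pablo takes $1,000,000. The 3 shares of the deceased (Ursula, Eira, and Isolde) are combined into a pool of $3,000,000.
That pool ($3,000,000) is divided at the grandchildren's generation equally among Nell, Una, Rashid, Harun, and Cormac: $600,000 each.

Yolanda: $4,030,000; Pablo: $1,000,000; Nell: $600,000; Una: $600,000; Rashid: $600,000; Harun: $600,000; Cormac: $600,000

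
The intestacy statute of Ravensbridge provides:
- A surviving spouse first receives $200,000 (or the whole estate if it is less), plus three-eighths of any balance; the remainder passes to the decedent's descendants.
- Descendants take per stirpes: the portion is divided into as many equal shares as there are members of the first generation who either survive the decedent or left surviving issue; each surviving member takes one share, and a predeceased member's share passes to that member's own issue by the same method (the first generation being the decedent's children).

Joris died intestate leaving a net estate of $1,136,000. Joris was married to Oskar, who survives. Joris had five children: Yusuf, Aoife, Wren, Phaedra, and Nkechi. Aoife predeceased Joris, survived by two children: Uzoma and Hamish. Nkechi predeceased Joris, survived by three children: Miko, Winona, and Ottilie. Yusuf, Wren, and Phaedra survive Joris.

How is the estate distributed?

Oskar: $551,000; Yusuf: $117,000; Uzoma: $58,500; Hamish: $58,500; Wren: $117,000; Phaedra: $117,000; Miko: $39,000; Winona: $39,000; Ottilie: $39,000

Oskar first takes $200,000, leaving a balance of $936,000. Oskar then takes three-eighths of the balance ($351,000), for a total of $551,000. The remaining $585,000 passes to the descendants.
The descendants' portion ($585,000) is divided into 5 shares of $117,000: Yusuf, Wren, and Phaedra each take $117,000; Aoife's $117,000 share passes to Aoife's issue; Nkechi's $117,000 share passes to Nkechi's issue.
Aoife's share ($117,000) is divided into 2 shares of $58,500: Uzoma and Hamish each take $58,500.
Nkechi's share ($117,000) is divided into 3 shares of $39,000: Miko, Winona, and Ottilie each take $39,000.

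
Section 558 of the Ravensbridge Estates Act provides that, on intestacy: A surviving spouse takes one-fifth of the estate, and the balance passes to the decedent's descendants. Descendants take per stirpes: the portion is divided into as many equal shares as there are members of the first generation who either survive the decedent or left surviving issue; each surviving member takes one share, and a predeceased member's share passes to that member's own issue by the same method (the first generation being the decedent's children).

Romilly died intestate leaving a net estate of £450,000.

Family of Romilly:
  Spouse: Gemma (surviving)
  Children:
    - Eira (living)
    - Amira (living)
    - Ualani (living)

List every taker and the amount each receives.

Gemma: £90,000; Eira: £120,000; Amira: £120,000; Ualani: £120,000

Gemma takes one-fifth of £450,000 = £90,000. The remaining £360,000 passes to the descendants.
The descendants' portion (£360,000) is divided into 3 shares of £120,000: Eira, Amira, and Ualani each take £120,000.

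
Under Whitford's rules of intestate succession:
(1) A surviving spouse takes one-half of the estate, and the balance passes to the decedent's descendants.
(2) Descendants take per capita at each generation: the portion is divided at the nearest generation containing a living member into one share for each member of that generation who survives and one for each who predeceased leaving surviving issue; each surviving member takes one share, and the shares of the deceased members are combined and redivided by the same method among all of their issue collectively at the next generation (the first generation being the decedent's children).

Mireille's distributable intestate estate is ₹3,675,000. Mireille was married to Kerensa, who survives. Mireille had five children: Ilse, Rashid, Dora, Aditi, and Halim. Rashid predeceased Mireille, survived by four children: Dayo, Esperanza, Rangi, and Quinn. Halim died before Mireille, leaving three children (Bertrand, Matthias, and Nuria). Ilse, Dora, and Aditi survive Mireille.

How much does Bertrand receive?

Bertrand receives ₹105,000.

Kerensa takes one-half of ₹3,675,000 = ₹1,837,500. The remaining ₹1,837,500 passes to the descendants.
The descendants' portion (₹1,837,500) is divided at the children's generation into 5 shares of ₹367,500. Ilse, Dora, and Aditi each take ₹367,500. The 2 shares of the deceased (Rashid and Halim) are combined into a pool of ₹735,000.
That pool (₹735,000) is divided at the grandchildren's generation equally among Dayo, Esperanza, Rangi, Quinn, Bertrand, Matthias, and Nuria: ₹105,000 each.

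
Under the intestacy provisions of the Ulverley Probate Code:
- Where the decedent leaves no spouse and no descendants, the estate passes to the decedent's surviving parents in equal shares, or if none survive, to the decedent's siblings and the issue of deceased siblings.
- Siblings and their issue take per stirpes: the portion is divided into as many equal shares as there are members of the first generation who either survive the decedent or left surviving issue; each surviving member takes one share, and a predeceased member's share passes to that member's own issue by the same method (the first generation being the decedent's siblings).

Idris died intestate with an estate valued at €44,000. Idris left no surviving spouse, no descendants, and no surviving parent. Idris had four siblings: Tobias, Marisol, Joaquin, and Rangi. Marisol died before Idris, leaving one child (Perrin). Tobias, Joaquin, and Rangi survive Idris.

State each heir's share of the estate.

The entire €44,000 passes to the siblings and their issue.
That amount (€44,000) is divided into 4 shares of €11,000: Tobias, Joaquin, and Rangi each take €11,000; Marisol's €11,000 share passes to Marisol's issue.
Marisol's share (€11,000) passes entirely to Perrin.

Tobias: €11,000; Perrin: €11,000; Joaquin: €11,000; Rangi: €11,000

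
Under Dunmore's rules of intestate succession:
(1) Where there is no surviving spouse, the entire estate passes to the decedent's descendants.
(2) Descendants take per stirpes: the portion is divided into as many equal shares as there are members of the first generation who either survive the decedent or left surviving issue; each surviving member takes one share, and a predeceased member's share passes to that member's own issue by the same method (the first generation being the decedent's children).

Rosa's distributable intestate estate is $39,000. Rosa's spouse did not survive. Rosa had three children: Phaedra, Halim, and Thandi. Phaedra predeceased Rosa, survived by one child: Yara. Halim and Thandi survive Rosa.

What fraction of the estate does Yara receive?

The entire $39,000 passes to the descendants.
That amount ($39,000) is divided into 3 shares of $13,000: Halim and Thandi each take $13,000; Phaedra's $13,000 share passes to Phaedra's issue.
Phaedra's share ($13,000) passes entirely to Yara.

Yara receives 1/3 of the estate.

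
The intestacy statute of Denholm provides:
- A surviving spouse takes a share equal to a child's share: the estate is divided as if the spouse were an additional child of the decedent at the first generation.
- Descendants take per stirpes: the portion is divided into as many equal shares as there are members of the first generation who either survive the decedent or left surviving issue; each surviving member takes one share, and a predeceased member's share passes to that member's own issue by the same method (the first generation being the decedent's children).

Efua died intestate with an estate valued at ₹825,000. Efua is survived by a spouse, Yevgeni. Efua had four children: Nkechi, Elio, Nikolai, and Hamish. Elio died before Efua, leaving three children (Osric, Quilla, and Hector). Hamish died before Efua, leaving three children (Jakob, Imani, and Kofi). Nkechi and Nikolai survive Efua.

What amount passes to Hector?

The spouse counts as an additional share at the children's level, so there are 5 primary shares of ₹165,000. Yevgeni takes one such share (₹165,000).
The children's combined portion (₹660,000) is divided into 4 shares of ₹165,000: Nkechi and Nikolai each take ₹165,000; Elio's ₹165,000 share passes to Elio's issue; Hamish's ₹165,000 share passes to Hamish's issue.
Elio's share (₹165,000) is divided into 3 shares of ₹55,000: Osric, Quilla, and Hector each take ₹55,000.
Hamish's share (₹165,000) is divided into 3 shares of ₹55,000: Jakob, Imani, and Kofi each take ₹55,000.

Hector receives ₹55,000.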